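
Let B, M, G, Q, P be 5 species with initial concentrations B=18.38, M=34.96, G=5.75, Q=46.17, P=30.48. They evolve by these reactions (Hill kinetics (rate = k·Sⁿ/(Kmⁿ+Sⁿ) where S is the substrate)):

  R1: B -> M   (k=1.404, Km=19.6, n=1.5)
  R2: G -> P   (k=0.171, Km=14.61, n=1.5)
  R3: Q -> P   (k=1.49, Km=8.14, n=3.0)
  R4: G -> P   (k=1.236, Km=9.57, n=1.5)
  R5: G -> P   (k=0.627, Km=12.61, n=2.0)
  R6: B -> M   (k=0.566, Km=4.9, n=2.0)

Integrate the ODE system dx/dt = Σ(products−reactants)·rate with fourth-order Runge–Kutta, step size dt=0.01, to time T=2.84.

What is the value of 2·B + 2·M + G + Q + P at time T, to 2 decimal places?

Value at T = 189.08

Check how each reaction changes W = 2·B + 2·M + G + Q + P (weight of products minus weight of reactants):
R1: B -> M: (2·1) − (2·1) = 2 − 2 = 0
R2: G -> P: (1·1) − (1·1) = 1 − 1 = 0
R3: Q -> P: (1·1) − (1·1) = 1 − 1 = 0
R4: G -> P: (1·1) − (1·1) = 1 − 1 = 0
R5: G -> P: (1·1) − (1·1) = 1 − 1 = 0
R6: B -> M: (2·1) − (2·1) = 2 − 2 = 0
Every reaction leaves W unchanged, so W is conserved and no simulation is needed: W(T) = W(0) = 2·18.38 + 2·34.96 + 5.75 + 46.17 + 30.48 = 189.08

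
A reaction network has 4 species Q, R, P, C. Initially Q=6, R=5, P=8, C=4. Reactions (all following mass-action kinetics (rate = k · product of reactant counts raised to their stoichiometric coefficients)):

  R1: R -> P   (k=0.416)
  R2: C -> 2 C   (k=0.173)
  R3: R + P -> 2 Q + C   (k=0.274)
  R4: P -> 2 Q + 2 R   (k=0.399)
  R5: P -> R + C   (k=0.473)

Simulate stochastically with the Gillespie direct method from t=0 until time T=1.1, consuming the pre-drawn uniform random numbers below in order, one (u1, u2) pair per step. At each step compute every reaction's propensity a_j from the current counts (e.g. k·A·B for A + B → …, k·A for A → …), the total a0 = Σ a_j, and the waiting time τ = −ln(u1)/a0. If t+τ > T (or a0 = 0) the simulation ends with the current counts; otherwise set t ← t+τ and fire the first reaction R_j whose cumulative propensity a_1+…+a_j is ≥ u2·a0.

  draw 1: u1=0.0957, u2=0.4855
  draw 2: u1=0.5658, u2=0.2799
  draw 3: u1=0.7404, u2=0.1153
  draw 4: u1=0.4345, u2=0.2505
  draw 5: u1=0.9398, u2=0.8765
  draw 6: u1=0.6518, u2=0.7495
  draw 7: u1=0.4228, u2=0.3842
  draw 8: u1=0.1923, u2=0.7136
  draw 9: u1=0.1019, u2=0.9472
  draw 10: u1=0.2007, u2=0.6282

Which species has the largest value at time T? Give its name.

t=0.000: Q=6 R=5 P=8 C=4
Draw 1: a1=2.080, a2=0.692, a3=10.960, a4=3.192, a5=3.784, a0=20.708; τ=−ln(0.0957)/20.708=0.113 → t=0.113; u2·a0=0.4855·20.708=10.054; a1+a2=2.772 < 10.054 ≤ a1+…+a3=13.732 → R3 fires; Q=8 R=4 P=7 C=5
Draw 2: a1=1.664, a2=0.865, a3=7.672, a4=2.793, a5=3.311, a0=16.305; τ=−ln(0.5658)/16.305=0.035 → t=0.148; u2·a0=0.2799·16.305=4.564; a1+a2=2.529 < 4.564 ≤ a1+…+a3=10.201 → R3 fires; Q=10 R=3 P=6 C=6
Draw 3: a1=1.248, a2=1.038, a3=4.932, a4=2.394, a5=2.838, a0=12.450; τ=−ln(0.7404)/12.450=0.024 → t=0.172; u2·a0=0.1153·12.450=1.435; a1=1.248 < 1.435 ≤ a1+a2=2.286 → R2 fires; Q=10 R=3 P=6 C=7
Draw 4: a1=1.248, a2=1.211, a3=4.932, a4=2.394, a5=2.838, a0=12.623; τ=−ln(0.4345)/12.623=0.066 → t=0.238; u2·a0=0.2505·12.623=3.162; a1+a2=2.459 < 3.162 ≤ a1+…+a3=7.391 → R3 fires; Q=12 R=2 P=5 C=8
Draw 5: a1=0.832, a2=1.384, a3=2.740, a4=1.995, a5=2.365, a0=9.316; τ=−ln(0.9398)/9.316=0.007 → t=0.245; u2·a0=0.8765·9.316=8.165; a1+…+a4=6.951 < 8.165 ≤ a1+…+a5=9.316 → R5 fires; Q=12 R=3 P=4 C=9
Draw 6: a1=1.248, a2=1.557, a3=3.288, a4=1.596, a5=1.892, a0=9.581; τ=−ln(0.6518)/9.581=0.045 → t=0.290; u2·a0=0.7495·9.581=7.181; a1+…+a3=6.093 < 7.181 ≤ a1+…+a4=7.689 → R4 fires; Q=14 R=5 P=3 C=9
Draw 7: a1=2.080, a2=1.557, a3=4.110, a4=1.197, a5=1.419, a0=10.363; τ=−ln(0.4228)/10.363=0.083 → t=0.373; u2·a0=0.3842·10.363=3.981; a1+a2=3.637 < 3.981 ≤ a1+…+a3=7.747 → R3 fires; Q=16 R=4 P=2 C=10
Draw 8: a1=1.664, a2=1.730, a3=2.192, a4=0.798, a5=0.946, a0=7.330; τ=−ln(0.1923)/7.330=0.225 → t=0.598; u2·a0=0.7136·7.330=5.231; a1+a2=3.394 < 5.231 ≤ a1+…+a3=5.586 → R3 fires; Q=18 R=3 P=1 C=11
Draw 9: a1=1.248, a2=1.903, a3=0.822, a4=0.399, a5=0.473, a0=4.845; τ=−ln(0.1019)/4.845=0.471 → t=1.069; u2·a0=0.9472·4.845=4.589; a1+…+a4=4.372 < 4.589 ≤ a1+…+a5=4.845 → R5 fires; Q=18 R=4 P=0 C=12
Draw 10: a1=1.664, a2=2.076, a3=0.000, a4=0.000, a5=0.000, a0=3.740; τ=−ln(0.2007)/3.740=0.429 → t=1.499 > T=1.1: stop.
At T=1.1: Q=18 R=4 P=0 C=12; the largest is Q.

Dominant species at T: Q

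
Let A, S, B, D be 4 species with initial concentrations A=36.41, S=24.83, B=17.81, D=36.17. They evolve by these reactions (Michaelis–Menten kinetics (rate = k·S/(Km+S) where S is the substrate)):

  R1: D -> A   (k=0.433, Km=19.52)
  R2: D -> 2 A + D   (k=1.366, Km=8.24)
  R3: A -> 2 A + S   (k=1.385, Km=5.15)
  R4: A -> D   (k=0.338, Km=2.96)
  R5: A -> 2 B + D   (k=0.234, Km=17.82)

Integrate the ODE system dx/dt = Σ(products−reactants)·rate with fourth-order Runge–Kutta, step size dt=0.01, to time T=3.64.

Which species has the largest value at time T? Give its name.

Dominant species at T: A

RK4 with dt=0.01: 364 steps to T=3.64. Trajectory (selected grid times):
t=0.00: A=36.41 S=24.83 B=17.81 D=36.17
t=0.40: A=37.71 S=25.32 B=17.94 D=36.25
t=0.81: A=39.05 S=25.82 B=18.07 D=36.32
t=1.21: A=40.35 S=26.31 B=18.20 D=36.40
t=1.62: A=41.69 S=26.81 B=18.33 D=36.48
t=2.02: A=42.99 S=27.31 B=18.46 D=36.56
t=2.43: A=44.33 S=27.81 B=18.60 D=36.64
t=2.83: A=45.64 S=28.31 B=18.73 D=36.73
t=3.24: A=46.98 S=28.82 B=18.87 D=36.81
t=3.64: A=48.29 S=29.32 B=19.01 D=36.89
At T=3.64: A=48.29 S=29.32 B=19.01 D=36.89; the largest is A.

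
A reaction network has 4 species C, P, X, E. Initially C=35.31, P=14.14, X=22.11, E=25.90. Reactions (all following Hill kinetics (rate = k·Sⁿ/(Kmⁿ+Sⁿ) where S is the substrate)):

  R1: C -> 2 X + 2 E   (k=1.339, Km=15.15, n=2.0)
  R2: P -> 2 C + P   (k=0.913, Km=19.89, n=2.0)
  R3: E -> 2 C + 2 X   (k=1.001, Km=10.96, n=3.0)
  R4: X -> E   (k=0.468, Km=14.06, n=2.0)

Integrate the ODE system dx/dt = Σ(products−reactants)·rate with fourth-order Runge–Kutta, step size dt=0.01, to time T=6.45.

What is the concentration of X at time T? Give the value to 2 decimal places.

RK4 with dt=0.01: 645 steps to T=6.45. Trajectory (selected grid times):
t=0.00: C=35.31 P=14.14 X=22.11 E=25.90
t=0.72: C=36.28 P=14.14 X=24.84 E=27.11
t=1.43: C=37.24 P=14.14 X=27.55 E=28.32
t=2.15: C=38.22 P=14.14 X=30.30 E=29.57
t=2.87: C=39.20 P=14.14 X=33.07 E=30.84
t=3.58: C=40.17 P=14.14 X=35.81 E=32.10
t=4.30: C=41.15 P=14.14 X=38.60 E=33.39
t=5.02: C=42.14 P=14.14 X=41.39 E=34.70
t=5.73: C=43.11 P=14.14 X=44.16 E=36.00
t=6.45: C=44.10 P=14.14 X=46.98 E=37.32
Read off X at T=6.45: 46.98

X at T = 46.98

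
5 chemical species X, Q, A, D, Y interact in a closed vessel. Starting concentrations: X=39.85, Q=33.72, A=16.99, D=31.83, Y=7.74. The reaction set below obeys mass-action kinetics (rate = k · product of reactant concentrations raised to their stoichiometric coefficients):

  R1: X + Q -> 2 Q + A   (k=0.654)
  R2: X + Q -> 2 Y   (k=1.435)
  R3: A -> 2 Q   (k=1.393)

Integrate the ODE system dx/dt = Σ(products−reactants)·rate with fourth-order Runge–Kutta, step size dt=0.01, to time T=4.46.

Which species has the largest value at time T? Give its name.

RK4 with dt=0.01: 446 steps to T=4.46. Trajectory (selected grid times):
t=0.00: X=39.85 Q=33.72 A=16.99 D=31.83 Y=7.74
t=0.50: X=0.00 Q=48.07 A=14.84 D=31.83 Y=62.49
t=0.99: X=0.00 Q=62.75 A=7.50 D=31.83 Y=62.49
t=1.49: X=0.00 Q=70.28 A=3.74 D=31.83 Y=62.49
t=1.98: X=0.00 Q=73.98 A=1.89 D=31.83 Y=62.49
t=2.48: X=0.00 Q=75.87 A=0.94 D=31.83 Y=62.49
t=2.97: X=0.00 Q=76.80 A=0.48 D=31.83 Y=62.49
t=3.47: X=0.00 Q=77.28 A=0.24 D=31.83 Y=62.49
t=3.96: X=0.00 Q=77.51 A=0.12 D=31.83 Y=62.49
t=4.46: X=0.00 Q=77.63 A=0.06 D=31.83 Y=62.49
At T=4.46: X=0.00 Q=77.63 A=0.06 D=31.83 Y=62.49; the largest is Q.

Dominant species at T: Q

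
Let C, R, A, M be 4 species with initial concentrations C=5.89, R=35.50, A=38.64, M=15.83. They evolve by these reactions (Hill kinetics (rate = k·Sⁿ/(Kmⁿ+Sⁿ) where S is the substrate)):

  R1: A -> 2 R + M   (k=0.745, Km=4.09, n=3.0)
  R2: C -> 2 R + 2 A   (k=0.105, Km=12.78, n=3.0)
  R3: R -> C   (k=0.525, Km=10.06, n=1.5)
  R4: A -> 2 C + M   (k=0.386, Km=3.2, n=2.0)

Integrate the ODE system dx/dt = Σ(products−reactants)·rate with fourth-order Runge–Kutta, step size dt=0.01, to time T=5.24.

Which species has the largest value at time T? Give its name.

Dominant species at T: R

RK4 with dt=0.01: 524 steps to T=5.24. Trajectory (selected grid times):
t=0.00: C=5.89 R=35.50 A=38.64 M=15.83
t=0.58: C=6.59 R=36.11 A=38.00 M=16.48
t=1.16: C=7.30 R=36.72 A=37.36 M=17.14
t=1.75: C=8.01 R=37.35 A=36.72 M=17.80
t=2.33: C=8.71 R=37.98 A=36.09 M=18.46
t=2.91: C=9.40 R=38.60 A=35.47 M=19.11
t=3.49: C=10.10 R=39.23 A=34.85 M=19.76
t=4.08: C=10.80 R=39.88 A=34.23 M=20.43
t=4.66: C=11.49 R=40.52 A=33.63 M=21.08
t=5.24: C=12.18 R=41.17 A=33.03 M=21.73
At T=5.24: C=12.18 R=41.17 A=33.03 M=21.73; the largest is R.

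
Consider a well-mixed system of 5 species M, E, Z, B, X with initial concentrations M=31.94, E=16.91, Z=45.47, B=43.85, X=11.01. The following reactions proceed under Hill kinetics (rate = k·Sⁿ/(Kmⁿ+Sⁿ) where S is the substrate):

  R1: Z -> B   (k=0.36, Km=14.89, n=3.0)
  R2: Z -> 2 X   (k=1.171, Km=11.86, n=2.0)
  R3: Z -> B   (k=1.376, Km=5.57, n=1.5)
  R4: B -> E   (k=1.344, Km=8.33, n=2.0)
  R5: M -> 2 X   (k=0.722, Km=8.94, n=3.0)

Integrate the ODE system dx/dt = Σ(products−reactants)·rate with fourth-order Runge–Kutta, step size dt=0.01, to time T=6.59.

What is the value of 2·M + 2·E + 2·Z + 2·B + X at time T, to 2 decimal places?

Check how each reaction changes W = 2·M + 2·E + 2·Z + 2·B + X (weight of products minus weight of reactants):
R1: Z -> B: (2·1) − (2·1) = 2 − 2 = 0
R2: Z -> 2 X: (1·2) − (2·1) = 2 − 2 = 0
R3: Z -> B: (2·1) − (2·1) = 2 − 2 = 0
R4: B -> E: (2·1) − (2·1) = 2 − 2 = 0
R5: M -> 2 X: (1·2) − (2·1) = 2 − 2 = 0
Every reaction leaves W unchanged, so W is conserved and no simulation is needed: W(T) = W(0) = 2·31.94 + 2·16.91 + 2·45.47 + 2·43.85 + 11.01 = 287.35

Value at T = 287.35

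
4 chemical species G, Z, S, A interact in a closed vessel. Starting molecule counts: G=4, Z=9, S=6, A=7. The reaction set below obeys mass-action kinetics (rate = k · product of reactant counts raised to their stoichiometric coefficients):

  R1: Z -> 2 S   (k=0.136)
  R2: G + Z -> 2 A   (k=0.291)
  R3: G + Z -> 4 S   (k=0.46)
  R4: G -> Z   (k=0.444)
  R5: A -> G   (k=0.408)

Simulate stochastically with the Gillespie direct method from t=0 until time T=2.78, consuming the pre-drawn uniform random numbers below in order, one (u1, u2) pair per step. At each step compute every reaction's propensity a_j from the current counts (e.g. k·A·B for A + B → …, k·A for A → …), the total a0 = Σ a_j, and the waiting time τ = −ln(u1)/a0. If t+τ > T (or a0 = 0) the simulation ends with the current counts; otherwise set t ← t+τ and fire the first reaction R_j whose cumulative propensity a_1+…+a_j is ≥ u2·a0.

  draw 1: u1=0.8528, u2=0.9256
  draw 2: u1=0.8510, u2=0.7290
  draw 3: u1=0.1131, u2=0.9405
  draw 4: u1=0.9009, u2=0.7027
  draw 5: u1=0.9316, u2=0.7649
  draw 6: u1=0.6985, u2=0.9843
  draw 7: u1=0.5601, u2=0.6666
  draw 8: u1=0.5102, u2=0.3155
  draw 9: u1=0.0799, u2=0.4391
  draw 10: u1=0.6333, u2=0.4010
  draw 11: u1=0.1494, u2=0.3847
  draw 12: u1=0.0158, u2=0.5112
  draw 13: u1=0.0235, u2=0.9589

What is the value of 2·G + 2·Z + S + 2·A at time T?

Value at T = 46

Check how each reaction changes W = 2·G + 2·Z + S + 2·A (weight of products minus weight of reactants):
R1: Z -> 2 S: (1·2) − (2·1) = 2 − 2 = 0
R2: G + Z -> 2 A: (2·2) − (2·1 + 2·1) = 4 − 4 = 0
R3: G + Z -> 4 S: (1·4) − (2·1 + 2·1) = 4 − 4 = 0
R4: G -> Z: (2·1) − (2·1) = 2 − 2 = 0
R5: A -> G: (2·1) − (2·1) = 2 − 2 = 0
Every reaction leaves W unchanged, so W is conserved and no simulation is needed: W(T) = W(0) = 2·4 + 2·9 + 6 + 2·7 = 46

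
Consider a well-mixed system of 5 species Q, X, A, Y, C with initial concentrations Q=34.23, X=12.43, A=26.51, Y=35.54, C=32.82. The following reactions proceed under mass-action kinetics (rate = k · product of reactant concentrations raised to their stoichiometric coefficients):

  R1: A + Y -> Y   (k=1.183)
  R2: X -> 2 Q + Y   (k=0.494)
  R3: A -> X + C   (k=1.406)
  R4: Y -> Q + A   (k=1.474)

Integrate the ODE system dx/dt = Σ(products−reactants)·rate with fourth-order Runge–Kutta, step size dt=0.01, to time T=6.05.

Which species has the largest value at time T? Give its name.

Dominant species at T: Q

RK4 with dt=0.01: 605 steps to T=6.05. Trajectory (selected grid times):
t=0.00: Q=34.23 X=12.43 A=26.51 Y=35.54 C=32.82
t=0.67: Q=65.80 X=10.49 A=1.16 Y=15.67 C=34.78
t=1.34: Q=83.04 X=8.44 A=1.09 Y=7.78 C=35.85
t=2.02: Q=94.05 X=6.88 A=1.00 Y=4.45 C=36.85
t=2.69: Q=101.77 X=5.71 A=0.91 Y=2.96 C=37.75
t=3.36: Q=107.74 X=4.80 A=0.83 Y=2.19 C=38.57
t=4.03: Q=112.59 X=4.09 A=0.77 Y=1.73 C=39.33
t=4.71: Q=116.71 X=3.52 A=0.71 Y=1.43 C=40.03
t=5.38: Q=120.19 X=3.07 A=0.66 Y=1.22 C=40.67
t=6.05: Q=123.22 X=2.71 A=0.61 Y=1.05 C=41.27
At T=6.05: Q=123.22 X=2.71 A=0.61 Y=1.05 C=41.27; the largest is Q.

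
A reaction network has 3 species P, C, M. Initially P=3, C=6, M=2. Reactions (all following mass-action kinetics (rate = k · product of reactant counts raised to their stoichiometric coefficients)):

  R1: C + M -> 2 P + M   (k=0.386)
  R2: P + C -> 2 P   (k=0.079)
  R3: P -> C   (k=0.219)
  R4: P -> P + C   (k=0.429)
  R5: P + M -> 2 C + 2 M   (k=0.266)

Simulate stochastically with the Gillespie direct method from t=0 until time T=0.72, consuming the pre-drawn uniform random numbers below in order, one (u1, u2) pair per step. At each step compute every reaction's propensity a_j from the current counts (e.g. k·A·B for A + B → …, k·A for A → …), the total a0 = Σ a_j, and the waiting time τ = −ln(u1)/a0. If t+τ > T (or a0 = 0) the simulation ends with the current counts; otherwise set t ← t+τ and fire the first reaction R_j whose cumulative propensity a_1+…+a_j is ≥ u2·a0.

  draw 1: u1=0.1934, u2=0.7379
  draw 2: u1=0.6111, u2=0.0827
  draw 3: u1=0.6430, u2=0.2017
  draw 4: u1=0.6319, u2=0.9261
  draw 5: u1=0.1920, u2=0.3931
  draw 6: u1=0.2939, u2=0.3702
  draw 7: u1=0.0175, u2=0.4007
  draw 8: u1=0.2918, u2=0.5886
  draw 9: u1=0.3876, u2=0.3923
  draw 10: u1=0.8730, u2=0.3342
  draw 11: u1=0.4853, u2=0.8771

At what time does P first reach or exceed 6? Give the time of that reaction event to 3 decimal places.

t=0.000: P=3 C=6 M=2
Draw 1: a1=4.632, a2=1.422, a3=0.657, a4=1.287, a5=1.596, a0=9.594; τ=−ln(0.1934)/9.594=0.171 → t=0.171; u2·a0=0.7379·9.594=7.079; a1+…+a3=6.711 < 7.079 ≤ a1+…+a4=7.998 → R4 fires; P=3 C=7 M=2
Draw 2: a1=5.404, a2=1.659, a3=0.657, a4=1.287, a5=1.596, a0=10.603; τ=−ln(0.6111)/10.603=0.046 → t=0.218; u2·a0=0.0827·10.603=0.877 ≤ a1=5.404 → R1 fires; P=5 C=6 M=2
Draw 3: a1=4.632, a2=2.370, a3=1.095, a4=2.145, a5=2.660, a0=12.902; τ=−ln(0.6430)/12.902=0.034 → t=0.252; u2·a0=0.2017·12.902=2.602 ≤ a1=4.632 → R1 fires; P=7 C=5 M=2
Draw 4: a1=3.860, a2=2.765, a3=1.533, a4=3.003, a5=3.724, a0=14.885; τ=−ln(0.6319)/14.885=0.031 → t=0.283; u2·a0=0.9261·14.885=13.785; a1+…+a4=11.161 < 13.785 ≤ a1+…+a5=14.885 → R5 fires; P=6 C=7 M=3
Draw 5: a1=8.106, a2=3.318, a3=1.314, a4=2.574, a5=4.788, a0=20.100; τ=−ln(0.1920)/20.100=0.082 → t=0.365; u2·a0=0.3931·20.100=7.901 ≤ a1=8.106 → R1 fires; P=8 C=6 M=3
Draw 6: a1=6.948, a2=3.792, a3=1.752, a4=3.432, a5=6.384, a0=22.308; τ=−ln(0.2939)/22.308=0.055 → t=0.420; u2·a0=0.3702·22.308=8.258; a1=6.948 < 8.258 ≤ a1+a2=10.740 → R2 fires; P=9 C=5 M=3
Draw 7: a1=5.790, a2=3.555, a3=1.971, a4=3.861, a5=7.182, a0=22.359; τ=−ln(0.0175)/22.359=0.181 → t=0.601; u2·a0=0.4007·22.359=8.959; a1=5.790 < 8.959 ≤ a1+a2=9.345 → R2 fires; P=10 C=4 M=3
Draw 8: a1=4.632, a2=3.160, a3=2.190, a4=4.290, a5=7.980, a0=22.252; τ=−ln(0.2918)/22.252=0.055 → t=0.656; u2·a0=0.5886·22.252=13.098; a1+…+a3=9.982 < 13.098 ≤ a1+…+a4=14.272 → R4 fires; P=10 C=5 M=3
Draw 9: a1=5.790, a2=3.950, a3=2.190, a4=4.290, a5=7.980, a0=24.200; τ=−ln(0.3876)/24.200=0.039 → t=0.695; u2·a0=0.3923·24.200=9.494; a1=5.790 < 9.494 ≤ a1+a2=9.740 → R2 fires; P=11 C=4 M=3
Draw 10: a1=4.632, a2=3.476, a3=2.409, a4=4.719, a5=8.778, a0=24.014; τ=−ln(0.8730)/24.014=0.006 → t=0.701; u2·a0=0.3342·24.014=8.025; a1=4.632 < 8.025 ≤ a1+a2=8.108 → R2 fires; P=12 C=3 M=3
Draw 11: a1=3.474, a2=2.844, a3=2.628, a4=5.148, a5=9.576, a0=23.670; τ=−ln(0.4853)/23.670=0.031 → t=0.731 > T=0.72: stop.
P first becomes ≥ 6 when it reaches 7 at the event at t=0.252.

Threshold first reached at t = 0.252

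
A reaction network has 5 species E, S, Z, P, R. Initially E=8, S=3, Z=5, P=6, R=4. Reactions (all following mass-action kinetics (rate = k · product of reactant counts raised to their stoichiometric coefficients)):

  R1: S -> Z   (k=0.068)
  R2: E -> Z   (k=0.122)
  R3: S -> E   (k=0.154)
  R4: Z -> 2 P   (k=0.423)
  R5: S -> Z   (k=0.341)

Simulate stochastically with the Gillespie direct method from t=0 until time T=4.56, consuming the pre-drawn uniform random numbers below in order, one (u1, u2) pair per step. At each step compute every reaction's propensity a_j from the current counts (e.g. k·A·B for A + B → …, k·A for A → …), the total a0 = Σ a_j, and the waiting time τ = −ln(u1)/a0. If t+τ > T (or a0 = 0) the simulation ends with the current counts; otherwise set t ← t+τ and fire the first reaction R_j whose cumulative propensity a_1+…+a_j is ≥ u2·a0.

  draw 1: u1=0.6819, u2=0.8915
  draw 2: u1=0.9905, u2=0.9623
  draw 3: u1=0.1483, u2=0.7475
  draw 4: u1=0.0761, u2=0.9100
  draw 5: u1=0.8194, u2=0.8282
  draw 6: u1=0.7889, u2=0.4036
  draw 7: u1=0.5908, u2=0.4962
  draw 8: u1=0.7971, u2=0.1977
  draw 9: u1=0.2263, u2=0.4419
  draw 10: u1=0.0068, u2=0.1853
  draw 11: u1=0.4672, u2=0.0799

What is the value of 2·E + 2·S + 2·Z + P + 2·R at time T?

Value at T = 46

Check how each reaction changes W = 2·E + 2·S + 2·Z + P + 2·R (weight of products minus weight of reactants):
R1: S -> Z: (2·1) − (2·1) = 2 − 2 = 0
R2: E -> Z: (2·1) − (2·1) = 2 − 2 = 0
R3: S -> E: (2·1) − (2·1) = 2 − 2 = 0
R4: Z -> 2 P: (1·2) − (2·1) = 2 − 2 = 0
R5: S -> Z: (2·1) − (2·1) = 2 − 2 = 0
Every reaction leaves W unchanged, so W is conserved and no simulation is needed: W(T) = W(0) = 2·8 + 2·3 + 2·5 + 6 + 2·4 = 46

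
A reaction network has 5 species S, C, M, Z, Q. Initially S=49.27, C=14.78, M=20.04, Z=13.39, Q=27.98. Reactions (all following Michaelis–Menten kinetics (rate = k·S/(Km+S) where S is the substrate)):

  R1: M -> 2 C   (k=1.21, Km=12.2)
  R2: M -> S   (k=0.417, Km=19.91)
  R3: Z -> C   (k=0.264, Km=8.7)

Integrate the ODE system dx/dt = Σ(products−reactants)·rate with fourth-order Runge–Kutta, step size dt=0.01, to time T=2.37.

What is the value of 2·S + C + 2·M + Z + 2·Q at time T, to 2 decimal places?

Value at T = 222.75

Check how each reaction changes W = 2·S + C + 2·M + Z + 2·Q (weight of products minus weight of reactants):
R1: M -> 2 C: (1·2) − (2·1) = 2 − 2 = 0
R2: M -> S: (2·1) − (2·1) = 2 − 2 = 0
R3: Z -> C: (1·1) − (1·1) = 1 − 1 = 0
Every reaction leaves W unchanged, so W is conserved and no simulation is needed: W(T) = W(0) = 2·49.27 + 14.78 + 2·20.04 + 13.39 + 2·27.98 = 222.75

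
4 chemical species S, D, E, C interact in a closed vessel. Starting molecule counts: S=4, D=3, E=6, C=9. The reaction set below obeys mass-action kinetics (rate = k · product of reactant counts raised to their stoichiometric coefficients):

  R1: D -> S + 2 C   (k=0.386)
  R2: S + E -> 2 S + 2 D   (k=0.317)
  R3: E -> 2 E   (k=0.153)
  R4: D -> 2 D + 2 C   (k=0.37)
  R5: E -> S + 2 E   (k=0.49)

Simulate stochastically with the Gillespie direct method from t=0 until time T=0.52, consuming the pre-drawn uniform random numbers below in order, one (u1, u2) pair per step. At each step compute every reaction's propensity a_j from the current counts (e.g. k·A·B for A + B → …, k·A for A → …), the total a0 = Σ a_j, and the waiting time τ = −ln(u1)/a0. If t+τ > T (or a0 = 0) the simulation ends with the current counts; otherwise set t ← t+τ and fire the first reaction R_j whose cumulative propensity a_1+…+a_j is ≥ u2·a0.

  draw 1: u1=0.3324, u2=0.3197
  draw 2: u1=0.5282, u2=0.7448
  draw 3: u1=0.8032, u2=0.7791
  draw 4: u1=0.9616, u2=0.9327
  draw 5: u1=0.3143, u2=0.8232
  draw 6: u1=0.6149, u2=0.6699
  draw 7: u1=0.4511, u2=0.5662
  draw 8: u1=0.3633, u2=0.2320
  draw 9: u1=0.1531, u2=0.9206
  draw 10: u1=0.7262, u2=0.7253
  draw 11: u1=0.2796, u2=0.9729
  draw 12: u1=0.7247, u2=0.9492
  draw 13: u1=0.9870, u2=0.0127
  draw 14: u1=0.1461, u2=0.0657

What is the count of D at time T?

D at T = 15

t=0.000: S=4 D=3 E=6 C=9
Draw 1: a1=1.158, a2=7.608, a3=0.918, a4=1.110, a5=2.940, a0=13.734; τ=−ln(0.3324)/13.734=0.080 → t=0.080; u2·a0=0.3197·13.734=4.391; a1=1.158 < 4.391 ≤ a1+a2=8.766 → R2 fires; S=5 D=5 E=5 C=9
Draw 2: a1=1.930, a2=7.925, a3=0.765, a4=1.850, a5=2.450, a0=14.920; τ=−ln(0.5282)/14.920=0.043 → t=0.123; u2·a0=0.7448·14.920=11.112; a1+…+a3=10.620 < 11.112 ≤ a1+…+a4=12.470 → R4 fires; S=5 D=6 E=5 C=11
Draw 3: a1=2.316, a2=7.925, a3=0.765, a4=2.220, a5=2.450, a0=15.676; τ=−ln(0.8032)/15.676=0.014 → t=0.137; u2·a0=0.7791·15.676=12.213; a1+…+a3=11.006 < 12.213 ≤ a1+…+a4=13.226 → R4 fires; S=5 D=7 E=5 C=13
Draw 4: a1=2.702, a2=7.925, a3=0.765, a4=2.590, a5=2.450, a0=16.432; τ=−ln(0.9616)/16.432=0.002 → t=0.139; u2·a0=0.9327·16.432=15.326; a1+…+a4=13.982 < 15.326 ≤ a1+…+a5=16.432 → R5 fires; S=6 D=7 E=6 C=13
Draw 5: a1=2.702, a2=11.412, a3=0.918, a4=2.590, a5=2.940, a0=20.562; τ=−ln(0.3143)/20.562=0.056 → t=0.196; u2·a0=0.8232·20.562=16.927; a1+…+a3=15.032 < 16.927 ≤ a1+…+a4=17.622 → R4 fires; S=6 D=8 E=6 C=15
Draw 6: a1=3.088, a2=11.412, a3=0.918, a4=2.960, a5=2.940, a0=21.318; τ=−ln(0.6149)/21.318=0.023 → t=0.218; u2·a0=0.6699·21.318=14.281; a1=3.088 < 14.281 ≤ a1+a2=14.500 → R2 fires; S=7 D=10 E=5 C=15
Draw 7: a1=3.860, a2=11.095, a3=0.765, a4=3.700, a5=2.450, a0=21.870; τ=−ln(0.4511)/21.870=0.036 → t=0.255; u2·a0=0.5662·21.870=12.383; a1=3.860 < 12.383 ≤ a1+a2=14.955 → R2 fires; S=8 D=12 E=4 C=15
Draw 8: a1=4.632, a2=10.144, a3=0.612, a4=4.440, a5=1.960, a0=21.788; τ=−ln(0.3633)/21.788=0.046 → t=0.301; u2·a0=0.2320·21.788=5.055; a1=4.632 < 5.055 ≤ a1+a2=14.776 → R2 fires; S=9 D=14 E=3 C=15
Draw 9: a1=5.404, a2=8.559, a3=0.459, a4=5.180, a5=1.470, a0=21.072; τ=−ln(0.1531)/21.072=0.089 → t=0.390; u2·a0=0.9206·21.072=19.399; a1+…+a3=14.422 < 19.399 ≤ a1+…+a4=19.602 → R4 fires; S=9 D=15 E=3 C=17
Draw 10: a1=5.790, a2=8.559, a3=0.459, a4=5.550, a5=1.470, a0=21.828; τ=−ln(0.7262)/21.828=0.015 → t=0.405; u2·a0=0.7253·21.828=15.832; a1+…+a3=14.808 < 15.832 ≤ a1+…+a4=20.358 → R4 fires; S=9 D=16 E=3 C=19
Draw 11: a1=6.176, a2=8.559, a3=0.459, a4=5.920, a5=1.470, a0=22.584; τ=−ln(0.2796)/22.584=0.056 → t=0.461; u2·a0=0.9729·22.584=21.972; a1+…+a4=21.114 < 21.972 ≤ a1+…+a5=22.584 → R5 fires; S=10 D=16 E=4 C=19
Draw 12: a1=6.176, a2=12.680, a3=0.612, a4=5.920, a5=1.960, a0=27.348; τ=−ln(0.7247)/27.348=0.012 → t=0.473; u2·a0=0.9492·27.348=25.959; a1+…+a4=25.388 < 25.959 ≤ a1+…+a5=27.348 → R5 fires; S=11 D=16 E=5 C=19
Draw 13: a1=6.176, a2=17.435, a3=0.765, a4=5.920, a5=2.450, a0=32.746; τ=−ln(0.9870)/32.746=0.000 → t=0.474; u2·a0=0.0127·32.746=0.416 ≤ a1=6.176 → R1 fires; S=12 D=15 E=5 C=21
Draw 14: a1=5.790, a2=19.020, a3=0.765, a4=5.550, a5=2.450, a0=33.575; τ=−ln(0.1461)/33.575=0.057 → t=0.531 > T=0.52: stop.
Read off D at T=0.52: 15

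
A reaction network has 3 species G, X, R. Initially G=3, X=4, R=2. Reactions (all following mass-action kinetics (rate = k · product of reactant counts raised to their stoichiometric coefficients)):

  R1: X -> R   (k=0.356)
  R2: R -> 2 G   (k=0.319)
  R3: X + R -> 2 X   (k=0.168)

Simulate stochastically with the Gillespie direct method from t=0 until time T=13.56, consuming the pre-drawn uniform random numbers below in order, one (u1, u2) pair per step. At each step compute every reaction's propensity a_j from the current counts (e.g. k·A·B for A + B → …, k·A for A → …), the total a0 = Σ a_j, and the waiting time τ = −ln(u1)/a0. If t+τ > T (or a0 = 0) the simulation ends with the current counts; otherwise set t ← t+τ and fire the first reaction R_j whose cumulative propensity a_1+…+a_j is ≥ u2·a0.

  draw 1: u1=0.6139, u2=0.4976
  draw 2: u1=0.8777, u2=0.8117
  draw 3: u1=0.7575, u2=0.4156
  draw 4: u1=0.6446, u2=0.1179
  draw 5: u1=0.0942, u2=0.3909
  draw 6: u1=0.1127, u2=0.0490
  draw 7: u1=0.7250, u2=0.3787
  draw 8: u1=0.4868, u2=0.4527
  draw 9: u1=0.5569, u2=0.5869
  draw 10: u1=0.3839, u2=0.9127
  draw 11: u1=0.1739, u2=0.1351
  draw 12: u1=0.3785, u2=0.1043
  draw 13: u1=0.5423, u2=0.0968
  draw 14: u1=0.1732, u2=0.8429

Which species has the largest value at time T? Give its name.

t=0.000: G=3 X=4 R=2
Draw 1: a1=1.424, a2=0.638, a3=1.344, a0=3.406; τ=−ln(0.6139)/3.406=0.143 → t=0.143; u2·a0=0.4976·3.406=1.695; a1=1.424 < 1.695 ≤ a1+a2=2.062 → R2 fires; G=5 X=4 R=1
Draw 2: a1=1.424, a2=0.319, a3=0.672, a0=2.415; τ=−ln(0.8777)/2.415=0.054 → t=0.197; u2·a0=0.8117·2.415=1.960; a1+a2=1.743 < 1.960 ≤ a1+…+a3=2.415 → R3 fires; G=5 X=5 R=0
Draw 3: a1=1.780, a2=0.000, a3=0.000, a0=1.780; τ=−ln(0.7575)/1.780=0.156 → t=0.353; u2·a0=0.4156·1.780=0.740 ≤ a1=1.780 → R1 fires; G=5 X=4 R=1
Draw 4: a1=1.424, a2=0.319, a3=0.672, a0=2.415; τ=−ln(0.6446)/2.415=0.182 → t=0.535; u2·a0=0.1179·2.415=0.285 ≤ a1=1.424 → R1 fires; G=5 X=3 R=2
Draw 5: a1=1.068, a2=0.638, a3=1.008, a0=2.714; τ=−ln(0.0942)/2.714=0.870 → t=1.406; u2·a0=0.3909·2.714=1.061 ≤ a1=1.068 → R1 fires; G=5 X=2 R=3
Draw 6: a1=0.712, a2=0.957, a3=1.008, a0=2.677; τ=−ln(0.1127)/2.677=0.815 → t=2.221; u2·a0=0.0490·2.677=0.131 ≤ a1=0.712 → R1 fires; G=5 X=1 R=4
Draw 7: a1=0.356, a2=1.276, a3=0.672, a0=2.304; τ=−ln(0.7250)/2.304=0.140 → t=2.361; u2·a0=0.3787·2.304=0.873; a1=0.356 < 0.873 ≤ a1+a2=1.632 → R2 fires; G=7 X=1 R=3
Draw 8: a1=0.356, a2=0.957, a3=0.504, a0=1.817; τ=−ln(0.4868)/1.817=0.396 → t=2.757; u2·a0=0.4527·1.817=0.823; a1=0.356 < 0.823 ≤ a1+a2=1.313 → R2 fires; G=9 X=1 R=2
Draw 9: a1=0.356, a2=0.638, a3=0.336, a0=1.330; τ=−ln(0.5569)/1.330=0.440 → t=3.197; u2·a0=0.5869·1.330=0.781; a1=0.356 < 0.781 ≤ a1+a2=0.994 → R2 fires; G=11 X=1 R=1
Draw 10: a1=0.356, a2=0.319, a3=0.168, a0=0.843; τ=−ln(0.3839)/0.843=1.136 → t=4.333; u2·a0=0.9127·0.843=0.769; a1+a2=0.675 < 0.769 ≤ a1+…+a3=0.843 → R3 fires; G=11 X=2 R=0
Draw 11: a1=0.712, a2=0.000, a3=0.000, a0=0.712; τ=−ln(0.1739)/0.712=2.457 → t=6.789; u2·a0=0.1351·0.712=0.096 ≤ a1=0.712 → R1 fires; G=11 X=1 R=1
Draw 12: a1=0.356, a2=0.319, a3=0.168, a0=0.843; τ=−ln(0.3785)/0.843=1.152 → t=7.942; u2·a0=0.1043·0.843=0.088 ≤ a1=0.356 → R1 fires; G=11 X=0 R=2
Draw 13: a1=0.000, a2=0.638, a3=0.000, a0=0.638; τ=−ln(0.5423)/0.638=0.959 → t=8.901; u2·a0=0.0968·0.638=0.062; a1=0.000 < 0.062 ≤ a1+a2=0.638 → R2 fires; G=13 X=0 R=1
Draw 14: a1=0.000, a2=0.319, a3=0.000, a0=0.319; τ=−ln(0.1732)/0.319=5.496 → t=14.397 > T=13.56: stop.
At T=13.56: G=13 X=0 R=1; the largest is G.

Dominant species at T: G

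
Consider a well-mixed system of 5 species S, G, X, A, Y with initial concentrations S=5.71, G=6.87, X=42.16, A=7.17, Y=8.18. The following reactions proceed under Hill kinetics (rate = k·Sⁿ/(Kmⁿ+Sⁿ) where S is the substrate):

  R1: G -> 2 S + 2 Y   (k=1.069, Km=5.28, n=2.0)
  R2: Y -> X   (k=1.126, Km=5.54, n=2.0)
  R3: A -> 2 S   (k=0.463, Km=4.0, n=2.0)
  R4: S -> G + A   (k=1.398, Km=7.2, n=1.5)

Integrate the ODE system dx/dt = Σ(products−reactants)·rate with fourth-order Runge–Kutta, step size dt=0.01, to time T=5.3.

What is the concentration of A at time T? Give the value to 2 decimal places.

RK4 with dt=0.01: 530 steps to T=5.3. Trajectory (selected grid times):
t=0.00: S=5.71 G=6.87 X=42.16 A=7.17 Y=8.18
t=0.59: S=6.56 G=6.84 X=42.62 A=7.32 Y=8.51
t=1.18: S=7.37 G=6.84 X=43.09 A=7.51 Y=8.83
t=1.77: S=8.15 G=6.88 X=43.57 A=7.74 Y=9.14
t=2.36: S=8.92 G=6.95 X=44.06 A=7.98 Y=9.45
t=2.94: S=9.66 G=7.04 X=44.55 A=8.25 Y=9.75
t=3.53: S=10.40 G=7.14 X=45.06 A=8.54 Y=10.05
t=4.12: S=11.14 G=7.27 X=45.57 A=8.85 Y=10.36
t=4.71: S=11.88 G=7.40 X=46.09 A=9.17 Y=10.67
t=5.30: S=12.61 G=7.55 X=46.62 A=9.51 Y=10.99
Read off A at T=5.3: 9.51

A at T = 9.51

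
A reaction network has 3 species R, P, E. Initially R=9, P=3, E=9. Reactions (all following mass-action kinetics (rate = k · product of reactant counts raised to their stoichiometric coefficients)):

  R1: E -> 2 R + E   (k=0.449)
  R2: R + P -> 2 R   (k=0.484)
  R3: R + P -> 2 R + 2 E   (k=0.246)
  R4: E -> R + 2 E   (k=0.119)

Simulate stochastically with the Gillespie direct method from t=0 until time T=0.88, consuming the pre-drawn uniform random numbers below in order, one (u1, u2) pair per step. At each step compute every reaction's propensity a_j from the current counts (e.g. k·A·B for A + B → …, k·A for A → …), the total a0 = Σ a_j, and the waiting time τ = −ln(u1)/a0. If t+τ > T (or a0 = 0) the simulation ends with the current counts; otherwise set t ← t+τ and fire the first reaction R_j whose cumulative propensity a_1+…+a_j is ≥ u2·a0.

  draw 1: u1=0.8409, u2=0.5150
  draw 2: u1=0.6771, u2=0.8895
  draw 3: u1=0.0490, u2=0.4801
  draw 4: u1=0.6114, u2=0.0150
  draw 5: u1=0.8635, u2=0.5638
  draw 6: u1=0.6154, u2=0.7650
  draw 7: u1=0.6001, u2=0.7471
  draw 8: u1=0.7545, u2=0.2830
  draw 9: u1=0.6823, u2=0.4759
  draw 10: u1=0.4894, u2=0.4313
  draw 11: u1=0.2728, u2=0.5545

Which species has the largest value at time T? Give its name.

Dominant species at T: R

t=0.000: R=9 P=3 E=9
Draw 1: a1=4.041, a2=13.068, a3=6.642, a4=1.071, a0=24.822; τ=−ln(0.8409)/24.822=0.007 → t=0.007; u2·a0=0.5150·24.822=12.783; a1=4.041 < 12.783 ≤ a1+a2=17.109 → R2 fires; R=10 P=2 E=9
Draw 2: a1=4.041, a2=9.680, a3=4.920, a4=1.071, a0=19.712; τ=−ln(0.6771)/19.712=0.020 → t=0.027; u2·a0=0.8895·19.712=17.534; a1+a2=13.721 < 17.534 ≤ a1+…+a3=18.641 → R3 fires; R=11 P=1 E=11
Draw 3: a1=4.939, a2=5.324, a3=2.706, a4=1.309, a0=14.278; τ=−ln(0.0490)/14.278=0.211 → t=0.238; u2·a0=0.4801·14.278=6.855; a1=4.939 < 6.855 ≤ a1+a2=10.263 → R2 fires; R=12 P=0 E=11
Draw 4: a1=4.939, a2=0.000, a3=0.000, a4=1.309, a0=6.248; τ=−ln(0.6114)/6.248=0.079 → t=0.317; u2·a0=0.0150·6.248=0.094 ≤ a1=4.939 → R1 fires; R=14 P=0 E=11
Draw 5: a1=4.939, a2=0.000, a3=0.000, a4=1.309, a0=6.248; τ=−ln(0.8635)/6.248=0.023 → t=0.340; u2·a0=0.5638·6.248=3.523 ≤ a1=4.939 → R1 fires; R=16 P=0 E=11
Draw 6: a1=4.939, a2=0.000, a3=0.000, a4=1.309, a0=6.248; τ=−ln(0.6154)/6.248=0.078 → t=0.418; u2·a0=0.7650·6.248=4.780 ≤ a1=4.939 → R1 fires; R=18 P=0 E=11
Draw 7: a1=4.939, a2=0.000, a3=0.000, a4=1.309, a0=6.248; τ=−ln(0.6001)/6.248=0.082 → t=0.500; u2·a0=0.7471·6.248=4.668 ≤ a1=4.939 → R1 fires; R=20 P=0 E=11
Draw 8: a1=4.939, a2=0.000, a3=0.000, a4=1.309, a0=6.248; τ=−ln(0.7545)/6.248=0.045 → t=0.545; u2·a0=0.2830·6.248=1.768 ≤ a1=4.939 → R1 fires; R=22 P=0 E=11
Draw 9: a1=4.939, a2=0.000, a3=0.000, a4=1.309, a0=6.248; τ=−ln(0.6823)/6.248=0.061 → t=0.606; u2·a0=0.4759·6.248=2.973 ≤ a1=4.939 → R1 fires; R=24 P=0 E=11
Draw 10: a1=4.939, a2=0.000, a3=0.000, a4=1.309, a0=6.248; τ=−ln(0.4894)/6.248=0.114 → t=0.720; u2·a0=0.4313·6.248=2.695 ≤ a1=4.939 → R1 fires; R=26 P=0 E=11
Draw 11: a1=4.939, a2=0.000, a3=0.000, a4=1.309, a0=6.248; τ=−ln(0.2728)/6.248=0.208 → t=0.928 > T=0.88: stop.
At T=0.88: R=26 P=0 E=11; the largest is R.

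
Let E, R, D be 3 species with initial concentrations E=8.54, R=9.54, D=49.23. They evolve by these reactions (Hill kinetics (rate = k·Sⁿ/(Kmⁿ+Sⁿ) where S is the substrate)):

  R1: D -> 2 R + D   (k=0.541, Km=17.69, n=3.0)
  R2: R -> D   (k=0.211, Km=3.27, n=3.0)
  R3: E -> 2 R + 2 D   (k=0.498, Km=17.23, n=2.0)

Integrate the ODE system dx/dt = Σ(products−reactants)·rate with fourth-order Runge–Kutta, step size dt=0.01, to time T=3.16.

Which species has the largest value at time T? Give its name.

Dominant species at T: D

RK4 with dt=0.01: 316 steps to T=3.16. Trajectory (selected grid times):
t=0.00: E=8.54 R=9.54 D=49.23
t=0.35: E=8.51 R=9.90 D=49.37
t=0.70: E=8.47 R=10.26 D=49.51
t=1.05: E=8.44 R=10.62 D=49.65
t=1.40: E=8.40 R=10.97 D=49.79
t=1.76: E=8.37 R=11.34 D=49.93
t=2.11: E=8.34 R=11.70 D=50.07
t=2.46: E=8.30 R=12.05 D=50.21
t=2.81: E=8.27 R=12.41 D=50.35
t=3.16: E=8.24 R=12.77 D=50.48
At T=3.16: E=8.24 R=12.77 D=50.48; the largest is D.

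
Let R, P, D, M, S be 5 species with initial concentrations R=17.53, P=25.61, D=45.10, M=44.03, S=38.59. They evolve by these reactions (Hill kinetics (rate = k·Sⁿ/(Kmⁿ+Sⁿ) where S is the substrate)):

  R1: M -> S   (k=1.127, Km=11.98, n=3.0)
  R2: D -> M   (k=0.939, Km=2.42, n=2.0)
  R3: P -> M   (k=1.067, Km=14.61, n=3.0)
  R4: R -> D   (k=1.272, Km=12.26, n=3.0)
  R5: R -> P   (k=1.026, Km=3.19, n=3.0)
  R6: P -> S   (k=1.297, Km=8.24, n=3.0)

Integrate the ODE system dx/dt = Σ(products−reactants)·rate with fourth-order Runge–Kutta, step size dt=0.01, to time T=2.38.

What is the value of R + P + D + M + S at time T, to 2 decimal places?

Check how each reaction changes W = R + P + D + M + S (weight of products minus weight of reactants):
R1: M -> S: (1·1) − (1·1) = 1 − 1 = 0
R2: D -> M: (1·1) − (1·1) = 1 − 1 = 0
R3: P -> M: (1·1) − (1·1) = 1 − 1 = 0
R4: R -> D: (1·1) − (1·1) = 1 − 1 = 0
R5: R -> P: (1·1) − (1·1) = 1 − 1 = 0
R6: P -> S: (1·1) − (1·1) = 1 − 1 = 0
Every reaction leaves W unchanged, so W is conserved and no simulation is needed: W(T) = W(0) = 17.53 + 25.61 + 45.10 + 44.03 + 38.59 = 170.86

Value at T = 170.86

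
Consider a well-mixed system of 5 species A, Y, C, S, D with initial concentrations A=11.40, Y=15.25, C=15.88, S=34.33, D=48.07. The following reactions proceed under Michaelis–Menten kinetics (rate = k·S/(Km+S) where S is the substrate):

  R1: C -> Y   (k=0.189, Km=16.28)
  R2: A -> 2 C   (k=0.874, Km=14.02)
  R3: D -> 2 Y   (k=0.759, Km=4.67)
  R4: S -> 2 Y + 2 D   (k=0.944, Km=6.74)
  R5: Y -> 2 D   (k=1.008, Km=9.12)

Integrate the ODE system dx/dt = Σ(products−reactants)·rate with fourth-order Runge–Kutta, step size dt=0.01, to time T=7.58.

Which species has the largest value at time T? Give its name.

RK4 with dt=0.01: 758 steps to T=7.58. Trajectory (selected grid times):
t=0.00: A=11.40 Y=15.25 C=15.88 S=34.33 D=48.07
t=0.84: A=11.07 Y=17.27 C=16.45 S=33.67 D=49.90
t=1.68: A=10.75 Y=19.28 C=17.02 S=33.01 D=51.76
t=2.53: A=10.43 Y=21.28 C=17.57 S=32.34 D=53.68
t=3.37: A=10.12 Y=23.25 C=18.11 S=31.69 D=55.60
t=4.21: A=9.82 Y=25.20 C=18.64 S=31.04 D=57.55
t=5.05: A=9.52 Y=27.14 C=19.15 S=30.39 D=59.52
t=5.90: A=9.22 Y=29.09 C=19.66 S=29.73 D=61.52
t=6.74: A=8.93 Y=31.01 C=20.15 S=29.08 D=63.52
t=7.58: A=8.65 Y=32.91 C=20.63 S=28.44 D=65.53
At T=7.58: A=8.65 Y=32.91 C=20.63 S=28.44 D=65.53; the largest is D.

Dominant species at T: D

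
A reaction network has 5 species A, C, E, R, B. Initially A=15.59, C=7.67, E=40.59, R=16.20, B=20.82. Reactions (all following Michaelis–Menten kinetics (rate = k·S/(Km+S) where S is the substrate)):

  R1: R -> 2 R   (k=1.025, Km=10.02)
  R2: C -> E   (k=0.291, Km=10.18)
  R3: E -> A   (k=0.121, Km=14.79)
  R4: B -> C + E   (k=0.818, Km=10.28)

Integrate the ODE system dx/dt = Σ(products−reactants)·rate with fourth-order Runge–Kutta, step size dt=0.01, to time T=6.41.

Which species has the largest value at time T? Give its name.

RK4 with dt=0.01: 641 steps to T=6.41. Trajectory (selected grid times):
t=0.00: A=15.59 C=7.67 E=40.59 R=16.20 B=20.82
t=0.71: A=15.65 C=7.97 E=41.00 R=16.65 B=20.43
t=1.42: A=15.72 C=8.26 E=41.42 R=17.11 B=20.05
t=2.14: A=15.78 C=8.55 E=41.84 R=17.58 B=19.66
t=2.85: A=15.84 C=8.84 E=42.25 R=18.04 B=19.28
t=3.56: A=15.91 C=9.12 E=42.66 R=18.51 B=18.90
t=4.27: A=15.97 C=9.40 E=43.07 R=18.99 B=18.53
t=4.99: A=16.04 C=9.67 E=43.48 R=19.47 B=18.15
t=5.70: A=16.10 C=9.94 E=43.89 R=19.95 B=17.78
t=6.41: A=16.17 C=10.20 E=44.29 R=20.44 B=17.41
At T=6.41: A=16.17 C=10.20 E=44.29 R=20.44 B=17.41; the largest is E.

Dominant species at T: E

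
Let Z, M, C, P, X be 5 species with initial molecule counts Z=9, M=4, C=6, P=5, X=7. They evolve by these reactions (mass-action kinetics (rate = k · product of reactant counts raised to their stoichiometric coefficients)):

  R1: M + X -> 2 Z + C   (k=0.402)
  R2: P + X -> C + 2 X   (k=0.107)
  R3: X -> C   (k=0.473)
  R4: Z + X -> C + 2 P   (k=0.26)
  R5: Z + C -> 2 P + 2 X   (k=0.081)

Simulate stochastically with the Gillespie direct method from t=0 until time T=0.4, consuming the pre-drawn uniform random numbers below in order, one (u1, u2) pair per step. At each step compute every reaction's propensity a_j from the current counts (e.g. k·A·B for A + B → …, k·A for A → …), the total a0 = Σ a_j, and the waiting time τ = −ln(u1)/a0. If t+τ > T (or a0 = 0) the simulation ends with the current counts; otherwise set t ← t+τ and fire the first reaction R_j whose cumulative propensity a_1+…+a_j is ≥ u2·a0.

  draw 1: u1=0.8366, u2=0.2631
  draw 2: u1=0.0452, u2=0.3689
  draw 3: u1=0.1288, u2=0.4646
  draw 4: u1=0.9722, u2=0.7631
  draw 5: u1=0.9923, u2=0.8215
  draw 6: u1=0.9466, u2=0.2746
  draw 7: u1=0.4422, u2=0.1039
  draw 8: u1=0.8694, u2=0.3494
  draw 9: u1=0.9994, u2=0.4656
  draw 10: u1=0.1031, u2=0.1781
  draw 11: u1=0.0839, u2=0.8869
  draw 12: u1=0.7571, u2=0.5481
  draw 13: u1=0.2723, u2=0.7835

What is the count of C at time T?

C at T = 14

t=0.000: Z=9 M=4 C=6 P=5 X=7
Draw 1: a1=11.256, a2=3.745, a3=3.311, a4=16.380, a5=4.374, a0=39.066; τ=−ln(0.8366)/39.066=0.005 → t=0.005; u2·a0=0.2631·39.066=10.278 ≤ a1=11.256 → R1 fires; Z=11 M=3 C=7 P=5 X=6
Draw 2: a1=7.236, a2=3.210, a3=2.838, a4=17.160, a5=6.237, a0=36.681; τ=−ln(0.0452)/36.681=0.084 → t=0.089; u2·a0=0.3689·36.681=13.532; a1+…+a3=13.284 < 13.532 ≤ a1+…+a4=30.444 → R4 fires; Z=10 M=3 C=8 P=7 X=5
Draw 3: a1=6.030, a2=3.745, a3=2.365, a4=13.000, a5=6.480, a0=31.620; τ=−ln(0.1288)/31.620=0.065 → t=0.154; u2·a0=0.4646·31.620=14.691; a1+…+a3=12.140 < 14.691 ≤ a1+…+a4=25.140 → R4 fires; Z=9 M=3 C=9 P=9 X=4
Draw 4: a1=4.824, a2=3.852, a3=1.892, a4=9.360, a5=6.561, a0=26.489; τ=−ln(0.9722)/26.489=0.001 → t=0.155; u2·a0=0.7631·26.489=20.214; a1+…+a4=19.928 < 20.214 ≤ a1+…+a5=26.489 → R5 fires; Z=8 M=3 C=8 P=11 X=6
Draw 5: a1=7.236, a2=7.062, a3=2.838, a4=12.480, a5=5.184, a0=34.800; τ=−ln(0.9923)/34.800=0.000 → t=0.155; u2·a0=0.8215·34.800=28.588; a1+…+a3=17.136 < 28.588 ≤ a1+…+a4=29.616 → R4 fires; Z=7 M=3 C=9 P=13 X=5
Draw 6: a1=6.030, a2=6.955, a3=2.365, a4=9.100, a5=5.103, a0=29.553; τ=−ln(0.9466)/29.553=0.002 → t=0.157; u2·a0=0.2746·29.553=8.115; a1=6.030 < 8.115 ≤ a1+a2=12.985 → R2 fires; Z=7 M=3 C=10 P=12 X=6
Draw 7: a1=7.236, a2=7.704, a3=2.838, a4=10.920, a5=5.670, a0=34.368; τ=−ln(0.4422)/34.368=0.024 → t=0.181; u2·a0=0.1039·34.368=3.571 ≤ a1=7.236 → R1 fires; Z=9 M=2 C=11 P=12 X=5
Draw 8: a1=4.020, a2=6.420, a3=2.365, a4=11.700, a5=8.019, a0=32.524; τ=−ln(0.8694)/32.524=0.004 → t=0.185; u2·a0=0.3494·32.524=11.364; a1+a2=10.440 < 11.364 ≤ a1+…+a3=12.805 → R3 fires; Z=9 M=2 C=12 P=12 X=4
Draw 9: a1=3.216, a2=5.136, a3=1.892, a4=9.360, a5=8.748, a0=28.352; τ=−ln(0.9994)/28.352=0.000 → t=0.185; u2·a0=0.4656·28.352=13.201; a1+…+a3=10.244 < 13.201 ≤ a1+…+a4=19.604 → R4 fires; Z=8 M=2 C=13 P=14 X=3
Draw 10: a1=2.412, a2=4.494, a3=1.419, a4=6.240, a5=8.424, a0=22.989; τ=−ln(0.1031)/22.989=0.099 → t=0.284; u2·a0=0.1781·22.989=4.094; a1=2.412 < 4.094 ≤ a1+a2=6.906 → R2 fires; Z=8 M=2 C=14 P=13 X=4
Draw 11: a1=3.216, a2=5.564, a3=1.892, a4=8.320, a5=9.072, a0=28.064; τ=−ln(0.0839)/28.064=0.088 → t=0.372; u2·a0=0.8869·28.064=24.890; a1+…+a4=18.992 < 24.890 ≤ a1+…+a5=28.064 → R5 fires; Z=7 M=2 C=13 P=15 X=6
Draw 12: a1=4.824, a2=9.630, a3=2.838, a4=10.920, a5=7.371, a0=35.583; τ=−ln(0.7571)/35.583=0.008 → t=0.380; u2·a0=0.5481·35.583=19.503; a1+…+a3=17.292 < 19.503 ≤ a1+…+a4=28.212 → R4 fires; Z=6 M=2 C=14 P=17 X=5
Draw 13: a1=4.020, a2=9.095, a3=2.365, a4=7.800, a5=6.804, a0=30.084; τ=−ln(0.2723)/30.084=0.043 → t=0.423 > T=0.4: stop.
Read off C at T=0.4: 14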